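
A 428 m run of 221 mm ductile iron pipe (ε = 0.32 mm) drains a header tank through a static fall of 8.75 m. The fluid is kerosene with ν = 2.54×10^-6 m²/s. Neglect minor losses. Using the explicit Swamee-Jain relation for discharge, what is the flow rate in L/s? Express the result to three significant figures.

Q ≈ 75.7 L/s

Swamee-Jain (Type II): Q = -0.965·√(gD⁵h_f/L)·ln[ε/(3.7D) + √(3.17ν²L/(gD³h_f))]
√(gD⁵h_f/L) = √(9.81·0.221⁵·8.75/428) = 0.01028
ε/(3.7D) = 3.91×10^-4; √(3.17ν²L/(gD³h_f)) = 9.72×10^-5
Q = -0.965·0.01028·ln(4.885×10^-4) = 0.07565 m³/s
Check: V = 1.97 m/s, Re = 1.72×10^5, f = 0.02298, h_f = 8.82 m ≈ 8.75 m ✓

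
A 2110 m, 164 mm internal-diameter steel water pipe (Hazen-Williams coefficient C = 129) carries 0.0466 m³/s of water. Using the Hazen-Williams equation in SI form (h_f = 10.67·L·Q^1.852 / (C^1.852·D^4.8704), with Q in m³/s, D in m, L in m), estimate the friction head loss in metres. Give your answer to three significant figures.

h_f ≈ 63.3 m

h_f = 10.67·2110·0.0466^1.852 / (129^1.852·0.164^4.8704) = 63.32 m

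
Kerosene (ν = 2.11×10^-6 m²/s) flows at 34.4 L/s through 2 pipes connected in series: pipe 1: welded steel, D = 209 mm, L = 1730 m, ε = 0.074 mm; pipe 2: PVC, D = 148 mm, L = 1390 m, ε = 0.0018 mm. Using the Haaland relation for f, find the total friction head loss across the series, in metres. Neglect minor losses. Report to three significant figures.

Pipe 1: V = 1.003 m/s, Re = 9.93×10^4, ε/D = 3.54×10^-4, f = 0.01946, h_1 = f(L/D)V²/2g = 8.254 m
Pipe 2: V = 2.000 m/s, Re = 1.40×10^5, ε/D = 1.22×10^-5, f = 0.01669, h_2 = f(L/D)V²/2g = 31.94 m
Series → Q common, losses add: H = Σh = 40.19 m

H ≈ 40.2 m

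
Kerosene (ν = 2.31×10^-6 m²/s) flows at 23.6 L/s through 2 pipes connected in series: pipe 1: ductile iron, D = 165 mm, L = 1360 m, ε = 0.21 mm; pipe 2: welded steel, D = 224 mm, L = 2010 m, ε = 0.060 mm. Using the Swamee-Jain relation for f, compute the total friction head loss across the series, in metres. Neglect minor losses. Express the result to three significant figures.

H ≈ 15.6 m

Pipe 1: V = 1.104 m/s, Re = 7.88×10^4, ε/D = 0.00127, f = 0.02374, h_1 = f(L/D)V²/2g = 12.15 m
Pipe 2: V = 0.5989 m/s, Re = 5.81×10^4, ε/D = 2.68×10^-4, f = 0.02120, h_2 = f(L/D)V²/2g = 3.478 m
Series → Q common, losses add: H = Σh = 15.63 m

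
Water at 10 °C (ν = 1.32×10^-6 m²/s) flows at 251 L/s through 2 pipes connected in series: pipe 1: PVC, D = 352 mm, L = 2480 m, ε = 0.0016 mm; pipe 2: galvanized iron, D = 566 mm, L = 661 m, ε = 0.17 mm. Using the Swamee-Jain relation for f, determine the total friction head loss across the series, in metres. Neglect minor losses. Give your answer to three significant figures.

Pipe 1: V = 2.579 m/s, Re = 6.88×10^5, ε/D = 4.55×10^-6, f = 0.01246, h_1 = f(L/D)V²/2g = 29.78 m
Pipe 2: V = 0.9976 m/s, Re = 4.28×10^5, ε/D = 3.00×10^-4, f = 0.01656, h_2 = f(L/D)V²/2g = 0.9811 m
Series → Q common, losses add: H = Σh = 30.76 m

H ≈ 30.8 m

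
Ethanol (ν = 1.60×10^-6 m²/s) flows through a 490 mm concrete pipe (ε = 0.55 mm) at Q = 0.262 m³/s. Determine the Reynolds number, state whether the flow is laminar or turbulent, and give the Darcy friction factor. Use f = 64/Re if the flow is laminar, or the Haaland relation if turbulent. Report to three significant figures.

Re ≈ 4.25×10^5; turbulent; f ≈ 0.0208

V = 4Q/(πD²) = 1.389 m/s
Re = VD/ν = 1.389·0.490/1.60×10^-6 = 4.25×10^5
Re > 4000 → turbulent; ε/D = 0.00112
Haaland: f = 0.02080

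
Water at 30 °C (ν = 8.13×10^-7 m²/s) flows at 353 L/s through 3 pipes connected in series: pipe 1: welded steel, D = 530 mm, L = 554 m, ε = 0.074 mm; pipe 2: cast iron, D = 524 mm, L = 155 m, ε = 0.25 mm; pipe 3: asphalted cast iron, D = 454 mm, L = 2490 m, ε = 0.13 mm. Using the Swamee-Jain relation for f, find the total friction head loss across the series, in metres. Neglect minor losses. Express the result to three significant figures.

H ≈ 23.2 m

Pipe 1: V = 1.600 m/s, Re = 1.04×10^6, ε/D = 1.40×10^-4, f = 0.01401, h_1 = f(L/D)V²/2g = 1.911 m
Pipe 2: V = 1.637 m/s, Re = 1.06×10^6, ε/D = 4.77×10^-4, f = 0.01712, h_2 = f(L/D)V²/2g = 0.6914 m
Pipe 3: V = 2.181 m/s, Re = 1.22×10^6, ε/D = 2.86×10^-4, f = 0.01551, h_3 = f(L/D)V²/2g = 20.61 m
Series → Q common, losses add: H = Σh = 23.21 m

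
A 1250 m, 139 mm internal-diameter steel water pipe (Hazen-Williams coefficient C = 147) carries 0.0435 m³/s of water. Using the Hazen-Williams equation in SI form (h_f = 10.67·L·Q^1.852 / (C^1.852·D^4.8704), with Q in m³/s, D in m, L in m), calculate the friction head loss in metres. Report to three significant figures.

h_f = 10.67·1250·0.0435^1.852 / (147^1.852·0.139^4.8704) = 58.02 m

h_f ≈ 58.0 m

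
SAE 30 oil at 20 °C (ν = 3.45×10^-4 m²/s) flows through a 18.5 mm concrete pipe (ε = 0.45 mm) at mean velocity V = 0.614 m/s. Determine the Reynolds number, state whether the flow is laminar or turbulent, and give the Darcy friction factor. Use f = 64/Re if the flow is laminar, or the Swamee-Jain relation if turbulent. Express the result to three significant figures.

Re ≈ 32.9; laminar; f = 64/Re ≈ 1.94

Re = VD/ν = 0.6140·0.0185/3.45×10^-4 = 32.9
Re < 2300 → laminar → f = 64/Re = 1.944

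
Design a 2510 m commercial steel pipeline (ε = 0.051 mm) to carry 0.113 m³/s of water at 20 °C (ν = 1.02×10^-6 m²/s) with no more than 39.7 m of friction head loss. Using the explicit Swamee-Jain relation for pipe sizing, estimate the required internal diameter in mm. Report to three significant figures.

Swamee-Jain (Type III): D = 0.66·[ε^1.25·(LQ²/(gh_f))^4.75 + ν·Q^9.4·(L/(gh_f))^5.2]^0.04
LQ²/(gh_f) = 0.08229; L/(gh_f) = 6.445
Term 1 = ε^1.25·(…)^4.75 = 3.04×10^-11; Term 2 = ν·Q^9.4·(…)^5.2 = 2.07×10^-11
D = 0.66·(3.04×10^-11 + 2.07×10^-11)^0.04 = 0.2558 m = 256 mm
Check: V = 2.20 m/s, Re = 5.51×10^5, f = 0.01538, h_f = 37.2 m ≈ 39.7 m ✓

D ≈ 256 mm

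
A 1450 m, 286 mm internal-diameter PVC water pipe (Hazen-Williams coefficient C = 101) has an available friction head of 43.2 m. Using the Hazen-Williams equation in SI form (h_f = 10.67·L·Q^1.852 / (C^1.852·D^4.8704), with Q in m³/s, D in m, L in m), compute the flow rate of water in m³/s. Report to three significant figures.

Rearranging: Q = [h_f·C^1.852·D^4.8704 / (10.67·L)]^(1/1.852)
Q = [43.2·101^1.852·0.286^4.8704 / (10.67·1450)]^0.540 = 0.1569 m³/s

Q ≈ 0.157 m³/s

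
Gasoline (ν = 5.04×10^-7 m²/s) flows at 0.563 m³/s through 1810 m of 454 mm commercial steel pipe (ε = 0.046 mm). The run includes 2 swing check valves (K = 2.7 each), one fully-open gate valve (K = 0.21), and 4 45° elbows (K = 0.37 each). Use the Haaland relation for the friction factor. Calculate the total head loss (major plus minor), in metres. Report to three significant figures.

V = 4Q/(πD²) = 3.478 m/s; V²/2g = 0.6165 m
Re = 3.13×10^6, ε/D = 1.01×10^-4 → f = 0.01252 (Haaland)
Major: h_f = f(L/D)·V²/2g = 0.01252·3987·0.6165 = 30.76 m
Minor: ΣK = 7.09; h_m = ΣK·V²/2g = 4.371 m
Total H_L = 30.76 + 4.371 = 35.14 m

H_L ≈ 35.1 m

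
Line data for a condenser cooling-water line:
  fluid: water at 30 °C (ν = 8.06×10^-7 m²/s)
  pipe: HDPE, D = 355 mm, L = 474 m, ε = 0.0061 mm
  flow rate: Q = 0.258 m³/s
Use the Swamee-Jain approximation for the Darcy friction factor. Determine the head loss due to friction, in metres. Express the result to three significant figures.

h_f ≈ 5.45 m

V = 4Q/(πD²) = 4·0.258/(π·0.355²) = 2.607 m/s
Re = VD/ν = 2.607·0.355/8.06×10^-7 = 1.15×10^6 → turbulent
ε/D = 0.0061/355 = 1.72×10^-5
Swamee-Jain: f = 0.01179
h_f = f(L/D)V²/(2g) = 0.01179·(474/0.355)·2.607²/(2·9.81) = 5.451 m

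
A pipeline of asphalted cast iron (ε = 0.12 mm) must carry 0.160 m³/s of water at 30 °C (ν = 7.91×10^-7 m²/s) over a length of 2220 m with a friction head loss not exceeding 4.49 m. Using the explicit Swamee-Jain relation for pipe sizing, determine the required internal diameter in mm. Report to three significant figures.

Swamee-Jain (Type III): D = 0.66·[ε^1.25·(LQ²/(gh_f))^4.75 + ν·Q^9.4·(L/(gh_f))^5.2]^0.04
LQ²/(gh_f) = 1.290; L/(gh_f) = 50.40
Term 1 = ε^1.25·(…)^4.75 = 4.21×10^-5; Term 2 = ν·Q^9.4·(…)^5.2 = 1.86×10^-5
D = 0.66·(4.21×10^-5 + 1.86×10^-5)^0.04 = 0.4476 m = 448 mm
Check: V = 1.02 m/s, Re = 5.75×10^5, f = 0.01595, h_f = 4.17 m ≈ 4.49 m ✓

D ≈ 448 mm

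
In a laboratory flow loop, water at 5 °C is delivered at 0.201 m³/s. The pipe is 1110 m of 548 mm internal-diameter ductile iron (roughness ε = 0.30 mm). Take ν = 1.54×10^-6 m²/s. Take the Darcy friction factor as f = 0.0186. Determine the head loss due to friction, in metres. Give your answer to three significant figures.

h_f ≈ 1.39 m

V = 4Q/(πD²) = 4·0.201/(π·0.548²) = 0.8522 m/s
h_f = f(L/D)V²/(2g) = 0.01860·(1110/0.548)·0.8522²/(2·9.81) = 1.395 m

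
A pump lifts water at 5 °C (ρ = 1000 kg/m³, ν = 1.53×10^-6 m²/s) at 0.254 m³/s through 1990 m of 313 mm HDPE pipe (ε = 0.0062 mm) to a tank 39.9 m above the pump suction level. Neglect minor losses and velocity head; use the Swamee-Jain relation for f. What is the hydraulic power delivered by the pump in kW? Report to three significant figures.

V = 4Q/(πD²) = 3.301 m/s; Re = 6.75×10^5; ε/D = 1.98×10^-5; f = 0.01279
h_f = f(L/D)V²/2g = 45.16 m
Total head H = z + h_f = 39.9 + 45.16 = 85.06 m
P_hyd = ρgQH = 1000·9.81·0.254·85.06 = 211.9 kW

P_hyd ≈ 212 kW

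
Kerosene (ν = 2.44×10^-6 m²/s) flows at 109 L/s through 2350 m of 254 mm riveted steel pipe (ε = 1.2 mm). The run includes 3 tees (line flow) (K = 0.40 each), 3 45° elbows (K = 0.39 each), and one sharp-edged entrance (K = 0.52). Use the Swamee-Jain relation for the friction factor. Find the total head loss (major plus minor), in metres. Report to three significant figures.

H_L ≈ 67.1 m

V = 4Q/(πD²) = 2.151 m/s; V²/2g = 0.2359 m
Re = 2.24×10^5, ε/D = 0.00472 → f = 0.03046 (Swamee-Jain)
Major: h_f = f(L/D)·V²/2g = 0.03046·9252·0.2359 = 66.46 m
Minor: ΣK = 2.89; h_m = ΣK·V²/2g = 0.6816 m
Total H_L = 66.46 + 0.6816 = 67.14 m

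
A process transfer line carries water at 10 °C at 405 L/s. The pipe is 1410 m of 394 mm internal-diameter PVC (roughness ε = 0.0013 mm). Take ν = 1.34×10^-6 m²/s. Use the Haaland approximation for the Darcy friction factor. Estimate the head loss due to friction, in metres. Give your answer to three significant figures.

h_f ≈ 23.5 m

V = 4Q/(πD²) = 4·0.405/(π·0.394²) = 3.322 m/s
Re = VD/ν = 3.322·0.394/1.34×10^-6 = 9.77×10^5 → turbulent
ε/D = 0.0013/394 = 3.30×10^-6
Haaland: f = 0.01169
h_f = f(L/D)V²/(2g) = 0.01169·(1410/0.394)·3.322²/(2·9.81) = 23.52 m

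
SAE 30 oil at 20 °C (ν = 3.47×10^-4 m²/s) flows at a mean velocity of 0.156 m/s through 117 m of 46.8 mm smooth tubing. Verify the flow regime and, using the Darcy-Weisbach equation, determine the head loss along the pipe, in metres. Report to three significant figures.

Re = VD/ν = 0.156·0.04680/3.47×10^-4 = 21.0 → laminar (Re < 2300)
f = 64/Re = 3.042
h_f = f(L/D)V²/(2g) = 3.042·(117/0.04680)·0.156²/(2·9.81) = 9.433 m

h_f ≈ 9.43 m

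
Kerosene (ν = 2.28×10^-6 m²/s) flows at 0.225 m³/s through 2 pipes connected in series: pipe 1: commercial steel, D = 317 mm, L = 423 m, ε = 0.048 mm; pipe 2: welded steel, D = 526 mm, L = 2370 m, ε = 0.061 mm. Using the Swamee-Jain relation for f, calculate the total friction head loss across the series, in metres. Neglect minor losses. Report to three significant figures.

H ≈ 12.5 m

Pipe 1: V = 2.851 m/s, Re = 3.96×10^5, ε/D = 1.51×10^-4, f = 0.01540, h_1 = f(L/D)V²/2g = 8.512 m
Pipe 2: V = 1.035 m/s, Re = 2.39×10^5, ε/D = 1.16×10^-4, f = 0.01609, h_2 = f(L/D)V²/2g = 3.961 m
Series → Q common, losses add: H = Σh = 12.47 m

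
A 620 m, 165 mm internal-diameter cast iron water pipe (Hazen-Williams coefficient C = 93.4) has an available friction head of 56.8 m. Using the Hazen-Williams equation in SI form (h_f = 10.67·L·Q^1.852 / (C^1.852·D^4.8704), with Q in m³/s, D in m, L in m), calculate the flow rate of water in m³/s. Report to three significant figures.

Rearranging: Q = [h_f·C^1.852·D^4.8704 / (10.67·L)]^(1/1.852)
Q = [56.8·93.4^1.852·0.165^4.8704 / (10.67·620)]^0.540 = 0.06264 m³/s

Q ≈ 0.0626 m³/s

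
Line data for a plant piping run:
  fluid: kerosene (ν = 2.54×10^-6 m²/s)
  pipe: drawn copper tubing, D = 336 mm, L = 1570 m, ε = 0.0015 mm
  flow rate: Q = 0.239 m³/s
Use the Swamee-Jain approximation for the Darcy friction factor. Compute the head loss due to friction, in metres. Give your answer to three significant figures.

V = 4Q/(πD²) = 4·0.239/(π·0.336²) = 2.695 m/s
Re = VD/ν = 2.695·0.336/2.54×10^-6 = 3.57×10^5 → turbulent
ε/D = 0.0015/336 = 4.46×10^-6
Swamee-Jain: f = 0.01398
h_f = f(L/D)V²/(2g) = 0.01398·(1570/0.336)·2.695²/(2·9.81) = 24.19 m

h_f ≈ 24.2 m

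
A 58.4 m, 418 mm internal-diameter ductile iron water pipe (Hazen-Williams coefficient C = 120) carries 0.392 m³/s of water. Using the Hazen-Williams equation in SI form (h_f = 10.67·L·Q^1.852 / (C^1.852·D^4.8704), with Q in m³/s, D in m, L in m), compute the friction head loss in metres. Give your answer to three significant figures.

h_f = 10.67·58.4·0.392^1.852 / (120^1.852·0.418^4.8704) = 1.086 m

h_f ≈ 1.09 m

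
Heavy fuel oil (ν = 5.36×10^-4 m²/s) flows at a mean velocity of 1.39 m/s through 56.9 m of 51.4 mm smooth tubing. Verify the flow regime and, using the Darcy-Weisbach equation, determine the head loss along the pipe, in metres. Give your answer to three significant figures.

Re = VD/ν = 1.39·0.05140/5.36×10^-4 = 133 → laminar (Re < 2300)
f = 64/Re = 0.4801
h_f = f(L/D)V²/(2g) = 0.4801·(56.9/0.05140)·1.39²/(2·9.81) = 52.34 m

h_f ≈ 52.3 m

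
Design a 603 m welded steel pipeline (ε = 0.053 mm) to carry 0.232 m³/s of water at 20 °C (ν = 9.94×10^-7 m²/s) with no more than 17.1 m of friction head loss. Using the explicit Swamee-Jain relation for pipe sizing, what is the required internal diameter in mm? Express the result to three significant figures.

Swamee-Jain (Type III): D = 0.66·[ε^1.25·(LQ²/(gh_f))^4.75 + ν·Q^9.4·(L/(gh_f))^5.2]^0.04
LQ²/(gh_f) = 0.1935; L/(gh_f) = 3.595
Term 1 = ε^1.25·(…)^4.75 = 1.85×10^-9; Term 2 = ν·Q^9.4·(…)^5.2 = 8.36×10^-10
D = 0.66·(1.85×10^-9 + 8.36×10^-10)^0.04 = 0.2997 m = 300 mm
Check: V = 3.29 m/s, Re = 9.92×10^5, f = 0.01452, h_f = 16.1 m ≈ 17.1 m ✓

D ≈ 300 mm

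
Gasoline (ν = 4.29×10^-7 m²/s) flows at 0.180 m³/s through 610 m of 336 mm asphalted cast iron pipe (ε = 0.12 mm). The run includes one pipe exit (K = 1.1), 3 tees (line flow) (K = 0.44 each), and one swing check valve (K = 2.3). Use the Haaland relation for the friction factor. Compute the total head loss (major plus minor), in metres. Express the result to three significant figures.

V = 4Q/(πD²) = 2.030 m/s; V²/2g = 0.2100 m
Re = 1.59×10^6, ε/D = 3.57×10^-4 → f = 0.01590 (Haaland)
Major: h_f = f(L/D)·V²/2g = 0.01590·1815·0.2100 = 6.062 m
Minor: ΣK = 4.72; h_m = ΣK·V²/2g = 0.9914 m
Total H_L = 6.062 + 0.9914 = 7.054 m

H_L ≈ 7.05 m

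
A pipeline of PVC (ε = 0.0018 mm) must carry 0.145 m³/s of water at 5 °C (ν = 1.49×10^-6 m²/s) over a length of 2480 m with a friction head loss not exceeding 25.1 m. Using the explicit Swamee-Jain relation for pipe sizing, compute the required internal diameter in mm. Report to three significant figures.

Swamee-Jain (Type III): D = 0.66·[ε^1.25·(LQ²/(gh_f))^4.75 + ν·Q^9.4·(L/(gh_f))^5.2]^0.04
LQ²/(gh_f) = 0.2118; L/(gh_f) = 10.07
Term 1 = ε^1.25·(…)^4.75 = 4.14×10^-11; Term 2 = ν·Q^9.4·(…)^5.2 = 3.21×10^-9
D = 0.66·(4.14×10^-11 + 3.21×10^-9)^0.04 = 0.3020 m = 302 mm
Check: V = 2.02 m/s, Re = 4.10×10^5, f = 0.01365, h_f = 23.4 m ≈ 25.1 m ✓

D ≈ 302 mm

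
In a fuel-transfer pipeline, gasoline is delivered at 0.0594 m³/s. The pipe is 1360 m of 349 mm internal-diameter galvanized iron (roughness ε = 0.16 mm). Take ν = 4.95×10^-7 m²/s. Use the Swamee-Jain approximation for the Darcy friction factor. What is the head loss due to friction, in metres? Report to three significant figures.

V = 4Q/(πD²) = 4·0.0594/(π·0.349²) = 0.6209 m/s
Re = VD/ν = 0.6209·0.349/4.95×10^-7 = 4.38×10^5 → turbulent
ε/D = 0.16/349 = 4.58×10^-4
Swamee-Jain: f = 0.01764
h_f = f(L/D)V²/(2g) = 0.01764·(1360/0.349)·0.6209²/(2·9.81) = 1.351 m

h_f ≈ 1.35 m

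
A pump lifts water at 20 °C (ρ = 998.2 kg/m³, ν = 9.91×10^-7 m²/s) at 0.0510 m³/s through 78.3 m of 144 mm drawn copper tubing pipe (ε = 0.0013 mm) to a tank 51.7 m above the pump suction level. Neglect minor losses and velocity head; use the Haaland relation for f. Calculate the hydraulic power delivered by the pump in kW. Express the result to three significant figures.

V = 4Q/(πD²) = 3.132 m/s; Re = 4.55×10^5; ε/D = 9.03×10^-6; f = 0.01338
h_f = f(L/D)V²/2g = 3.637 m
Total head H = z + h_f = 51.7 + 3.637 = 55.34 m
P_hyd = ρgQH = 998.2·9.81·0.0510·55.34 = 27.64 kW

P_hyd ≈ 27.6 kW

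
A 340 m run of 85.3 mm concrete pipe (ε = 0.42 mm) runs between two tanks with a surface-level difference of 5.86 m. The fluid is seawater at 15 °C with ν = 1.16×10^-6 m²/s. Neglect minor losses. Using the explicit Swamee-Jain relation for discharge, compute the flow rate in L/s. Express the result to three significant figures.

Swamee-Jain (Type II): Q = -0.965·√(gD⁵h_f/L)·ln[ε/(3.7D) + √(3.17ν²L/(gD³h_f))]
√(gD⁵h_f/L) = √(9.81·0.0853⁵·5.86/340) = 8.738×10^-4
ε/(3.7D) = 0.00133; √(3.17ν²L/(gD³h_f)) = 2.02×10^-4
Q = -0.965·8.738×10^-4·ln(0.001532) = 0.005465 m³/s
Check: V = 0.956 m/s, Re = 7.03×10^4, f = 0.03186, h_f = 5.92 m ≈ 5.86 m ✓

Q ≈ 5.46 L/s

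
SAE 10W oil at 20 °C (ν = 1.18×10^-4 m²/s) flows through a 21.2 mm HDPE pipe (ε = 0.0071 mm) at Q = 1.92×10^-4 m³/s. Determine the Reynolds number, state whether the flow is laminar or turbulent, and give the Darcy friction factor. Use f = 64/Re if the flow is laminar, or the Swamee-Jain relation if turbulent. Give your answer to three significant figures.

V = 4Q/(πD²) = 0.5439 m/s
Re = VD/ν = 0.5439·0.0212/1.18×10^-4 = 97.7
Re < 2300 → laminar → f = 64/Re = 0.6549

Re ≈ 97.7; laminar; f = 64/Re ≈ 0.655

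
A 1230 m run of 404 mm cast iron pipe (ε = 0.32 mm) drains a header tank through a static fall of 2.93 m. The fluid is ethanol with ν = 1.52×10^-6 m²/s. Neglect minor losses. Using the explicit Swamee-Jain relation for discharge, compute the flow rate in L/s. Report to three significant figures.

Swamee-Jain (Type II): Q = -0.965·√(gD⁵h_f/L)·ln[ε/(3.7D) + √(3.17ν²L/(gD³h_f))]
√(gD⁵h_f/L) = √(9.81·0.404⁵·2.93/1230) = 0.01586
ε/(3.7D) = 2.14×10^-4; √(3.17ν²L/(gD³h_f)) = 6.89×10^-5
Q = -0.965·0.01586·ln(2.830×10^-4) = 0.1250 m³/s
Check: V = 0.975 m/s, Re = 2.59×10^5, f = 0.02000, h_f = 2.95 m ≈ 2.93 m ✓

Q ≈ 125 L/s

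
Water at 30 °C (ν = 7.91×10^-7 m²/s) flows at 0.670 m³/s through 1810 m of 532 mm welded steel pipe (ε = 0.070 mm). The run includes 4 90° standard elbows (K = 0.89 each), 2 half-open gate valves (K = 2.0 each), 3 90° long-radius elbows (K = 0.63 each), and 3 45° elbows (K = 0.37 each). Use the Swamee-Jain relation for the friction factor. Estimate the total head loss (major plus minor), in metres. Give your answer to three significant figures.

V = 4Q/(πD²) = 3.014 m/s; V²/2g = 0.4630 m
Re = 2.03×10^6, ε/D = 1.32×10^-4 → f = 0.01338 (Swamee-Jain)
Major: h_f = f(L/D)·V²/2g = 0.01338·3402·0.4630 = 21.09 m
Minor: ΣK = 10.6; h_m = ΣK·V²/2g = 4.890 m
Total H_L = 21.09 + 4.890 = 25.98 m

H_L ≈ 26.0 m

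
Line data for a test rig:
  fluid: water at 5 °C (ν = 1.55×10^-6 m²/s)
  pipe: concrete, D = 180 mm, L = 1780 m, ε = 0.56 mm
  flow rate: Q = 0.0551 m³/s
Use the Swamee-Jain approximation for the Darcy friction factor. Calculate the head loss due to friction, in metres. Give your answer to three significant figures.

h_f ≈ 64.1 m

V = 4Q/(πD²) = 4·0.0551/(π·0.180²) = 2.165 m/s
Re = VD/ν = 2.165·0.180/1.55×10^-6 = 2.51×10^5 → turbulent
ε/D = 0.56/180 = 0.00311
Swamee-Jain: f = 0.02712
h_f = f(L/D)V²/(2g) = 0.02712·(1780/0.180)·2.165²/(2·9.81) = 64.09 m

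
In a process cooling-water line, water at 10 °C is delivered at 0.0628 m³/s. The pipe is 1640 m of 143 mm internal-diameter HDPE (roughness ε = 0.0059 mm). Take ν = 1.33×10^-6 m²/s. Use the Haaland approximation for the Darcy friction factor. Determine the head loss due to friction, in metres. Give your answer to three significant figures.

V = 4Q/(πD²) = 4·0.0628/(π·0.143²) = 3.910 m/s
Re = VD/ν = 3.910·0.143/1.33×10^-6 = 4.20×10^5 → turbulent
ε/D = 0.0059/143 = 4.13×10^-5
Haaland: f = 0.01393
h_f = f(L/D)V²/(2g) = 0.01393·(1640/0.143)·3.910²/(2·9.81) = 124.5 m

h_f ≈ 124 m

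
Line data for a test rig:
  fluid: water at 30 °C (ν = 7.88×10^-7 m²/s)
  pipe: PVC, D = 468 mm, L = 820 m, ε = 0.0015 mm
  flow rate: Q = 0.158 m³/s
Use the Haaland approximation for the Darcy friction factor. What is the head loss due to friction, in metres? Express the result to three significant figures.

h_f ≈ 0.972 m

V = 4Q/(πD²) = 4·0.158/(π·0.468²) = 0.9185 m/s
Re = VD/ν = 0.9185·0.468/7.88×10^-7 = 5.46×10^5 → turbulent
ε/D = 0.0015/468 = 3.21×10^-6
Haaland: f = 0.01290
h_f = f(L/D)V²/(2g) = 0.01290·(820/0.468)·0.9185²/(2·9.81) = 0.9718 m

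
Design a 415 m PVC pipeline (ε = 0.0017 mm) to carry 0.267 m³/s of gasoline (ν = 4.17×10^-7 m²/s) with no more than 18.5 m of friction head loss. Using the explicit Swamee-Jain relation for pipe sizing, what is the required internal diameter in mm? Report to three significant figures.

Swamee-Jain (Type III): D = 0.66·[ε^1.25·(LQ²/(gh_f))^4.75 + ν·Q^9.4·(L/(gh_f))^5.2]^0.04
LQ²/(gh_f) = 0.1630; L/(gh_f) = 2.287
Term 1 = ε^1.25·(…)^4.75 = 1.11×10^-11; Term 2 = ν·Q^9.4·(…)^5.2 = 1.25×10^-10
D = 0.66·(1.11×10^-11 + 1.25×10^-10)^0.04 = 0.2660 m = 266 mm
Check: V = 4.80 m/s, Re = 3.06×10^6, f = 0.01001, h_f = 18.4 m ≈ 18.5 m ✓

D ≈ 266 mm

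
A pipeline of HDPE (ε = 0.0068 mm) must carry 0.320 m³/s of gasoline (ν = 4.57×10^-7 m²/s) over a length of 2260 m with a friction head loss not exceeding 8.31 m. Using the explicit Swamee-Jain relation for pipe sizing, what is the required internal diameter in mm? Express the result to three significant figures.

Swamee-Jain (Type III): D = 0.66·[ε^1.25·(LQ²/(gh_f))^4.75 + ν·Q^9.4·(L/(gh_f))^5.2]^0.04
LQ²/(gh_f) = 2.839; L/(gh_f) = 27.72
Term 1 = ε^1.25·(…)^4.75 = 4.93×10^-5; Term 2 = ν·Q^9.4·(…)^5.2 = 3.24×10^-4
D = 0.66·(4.93×10^-5 + 3.24×10^-4)^0.04 = 0.4813 m = 481 mm
Check: V = 1.76 m/s, Re = 1.85×10^6, f = 0.01098, h_f = 8.13 m ≈ 8.31 m ✓

D ≈ 481 mm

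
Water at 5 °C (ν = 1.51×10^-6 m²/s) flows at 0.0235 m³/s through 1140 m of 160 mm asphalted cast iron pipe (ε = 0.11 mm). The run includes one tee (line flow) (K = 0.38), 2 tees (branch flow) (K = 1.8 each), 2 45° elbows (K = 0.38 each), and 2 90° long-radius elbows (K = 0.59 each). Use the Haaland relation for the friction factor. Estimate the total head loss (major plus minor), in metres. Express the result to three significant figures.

V = 4Q/(πD²) = 1.169 m/s; V²/2g = 0.06963 m
Re = 1.24×10^5, ε/D = 6.87×10^-4 → f = 0.02037 (Haaland)
Major: h_f = f(L/D)·V²/2g = 0.02037·7125·0.06963 = 10.10 m
Minor: ΣK = 5.92; h_m = ΣK·V²/2g = 0.4122 m
Total H_L = 10.10 + 0.4122 = 10.52 m

H_L ≈ 10.5 m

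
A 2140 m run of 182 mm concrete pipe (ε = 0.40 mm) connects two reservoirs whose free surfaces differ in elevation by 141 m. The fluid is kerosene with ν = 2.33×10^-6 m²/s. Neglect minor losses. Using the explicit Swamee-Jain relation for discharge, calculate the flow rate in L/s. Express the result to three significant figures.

Swamee-Jain (Type II): Q = -0.965·√(gD⁵h_f/L)·ln[ε/(3.7D) + √(3.17ν²L/(gD³h_f))]
√(gD⁵h_f/L) = √(9.81·0.182⁵·141/2140) = 0.01136
ε/(3.7D) = 5.94×10^-4; √(3.17ν²L/(gD³h_f)) = 6.65×10^-5
Q = -0.965·0.01136·ln(6.605×10^-4) = 0.08028 m³/s
Check: V = 3.09 m/s, Re = 2.41×10^5, f = 0.02488, h_f = 142 m ≈ 141 m ✓

Q ≈ 80.3 L/s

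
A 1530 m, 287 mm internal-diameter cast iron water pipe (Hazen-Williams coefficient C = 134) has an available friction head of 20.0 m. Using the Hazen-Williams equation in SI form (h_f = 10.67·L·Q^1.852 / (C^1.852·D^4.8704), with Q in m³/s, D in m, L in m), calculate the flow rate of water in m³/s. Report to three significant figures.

Q ≈ 0.135 m³/s

Rearranging: Q = [h_f·C^1.852·D^4.8704 / (10.67·L)]^(1/1.852)
Q = [20.0·134^1.852·0.287^4.8704 / (10.67·1530)]^0.540 = 0.1346 m³/s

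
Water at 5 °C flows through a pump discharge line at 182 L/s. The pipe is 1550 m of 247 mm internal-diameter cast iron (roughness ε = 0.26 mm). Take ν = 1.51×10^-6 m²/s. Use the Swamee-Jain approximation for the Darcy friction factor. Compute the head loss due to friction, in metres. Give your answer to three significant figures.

h_f ≈ 94.4 m

V = 4Q/(πD²) = 4·0.182/(π·0.247²) = 3.798 m/s
Re = VD/ν = 3.798·0.247/1.51×10^-6 = 6.21×10^5 → turbulent
ε/D = 0.26/247 = 0.00105
Swamee-Jain: f = 0.02046
h_f = f(L/D)V²/(2g) = 0.02046·(1550/0.247)·3.798²/(2·9.81) = 94.42 m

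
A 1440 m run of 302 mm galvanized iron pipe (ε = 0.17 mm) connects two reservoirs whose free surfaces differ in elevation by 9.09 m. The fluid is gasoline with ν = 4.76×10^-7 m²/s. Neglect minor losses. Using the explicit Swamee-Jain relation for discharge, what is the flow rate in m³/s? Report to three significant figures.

Q ≈ 0.104 m³/s

Swamee-Jain (Type II): Q = -0.965·√(gD⁵h_f/L)·ln[ε/(3.7D) + √(3.17ν²L/(gD³h_f))]
√(gD⁵h_f/L) = √(9.81·0.302⁵·9.09/1440) = 0.01247
ε/(3.7D) = 1.52×10^-4; √(3.17ν²L/(gD³h_f)) = 2.05×10^-5
Q = -0.965·0.01247·ln(1.727×10^-4) = 0.1043 m³/s
Check: V = 1.46 m/s, Re = 9.24×10^5, f = 0.01775, h_f = 9.14 m ≈ 9.09 m ✓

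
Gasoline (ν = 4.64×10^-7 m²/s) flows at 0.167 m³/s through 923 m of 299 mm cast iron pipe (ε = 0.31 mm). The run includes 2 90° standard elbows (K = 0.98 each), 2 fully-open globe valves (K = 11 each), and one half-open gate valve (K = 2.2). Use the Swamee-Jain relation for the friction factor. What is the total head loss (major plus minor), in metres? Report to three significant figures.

H_L ≈ 25.4 m

V = 4Q/(πD²) = 2.378 m/s; V²/2g = 0.2883 m
Re = 1.53×10^6, ε/D = 0.00104 → f = 0.02007 (Swamee-Jain)
Major: h_f = f(L/D)·V²/2g = 0.02007·3087·0.2883 = 17.87 m
Minor: ΣK = 26.2; h_m = ΣK·V²/2g = 7.542 m
Total H_L = 17.87 + 7.542 = 25.41 m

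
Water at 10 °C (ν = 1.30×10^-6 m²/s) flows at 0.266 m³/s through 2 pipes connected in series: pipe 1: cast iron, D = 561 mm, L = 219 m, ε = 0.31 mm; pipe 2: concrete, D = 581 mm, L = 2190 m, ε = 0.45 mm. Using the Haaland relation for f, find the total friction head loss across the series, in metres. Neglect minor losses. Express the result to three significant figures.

H ≈ 4.13 m

Pipe 1: V = 1.076 m/s, Re = 4.64×10^5, ε/D = 5.53×10^-4, f = 0.01796, h_1 = f(L/D)V²/2g = 0.4138 m
Pipe 2: V = 1.003 m/s, Re = 4.48×10^5, ε/D = 7.75×10^-4, f = 0.01920, h_2 = f(L/D)V²/2g = 3.713 m
Series → Q common, losses add: H = Σh = 4.127 m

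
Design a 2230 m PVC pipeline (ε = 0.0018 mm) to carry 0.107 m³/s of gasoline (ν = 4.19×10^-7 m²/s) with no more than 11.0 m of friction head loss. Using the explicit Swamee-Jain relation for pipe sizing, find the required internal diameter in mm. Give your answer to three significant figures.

D ≈ 298 mm

Swamee-Jain (Type III): D = 0.66·[ε^1.25·(LQ²/(gh_f))^4.75 + ν·Q^9.4·(L/(gh_f))^5.2]^0.04
LQ²/(gh_f) = 0.2366; L/(gh_f) = 20.67
Term 1 = ε^1.25·(…)^4.75 = 7.01×10^-11; Term 2 = ν·Q^9.4·(…)^5.2 = 2.18×10^-9
D = 0.66·(7.01×10^-11 + 2.18×10^-9)^0.04 = 0.2976 m = 298 mm
Check: V = 1.54 m/s, Re = 1.09×10^6, f = 0.01160, h_f = 10.5 m ≈ 11.0 m ✓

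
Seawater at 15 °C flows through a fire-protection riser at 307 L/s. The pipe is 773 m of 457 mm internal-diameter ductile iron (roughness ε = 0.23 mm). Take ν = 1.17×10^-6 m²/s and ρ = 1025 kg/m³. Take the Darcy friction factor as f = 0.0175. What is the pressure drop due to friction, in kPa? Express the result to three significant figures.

V = 4Q/(πD²) = 4·0.307/(π·0.457²) = 1.872 m/s
h_f = f(L/D)V²/(2g) = 0.01750·(773/0.457)·1.872²/(2·9.81) = 5.285 m
Δp = ρg·h_f = 1025·9.81·5.285 = 53.14 kPa

Δp ≈ 53.1 kPa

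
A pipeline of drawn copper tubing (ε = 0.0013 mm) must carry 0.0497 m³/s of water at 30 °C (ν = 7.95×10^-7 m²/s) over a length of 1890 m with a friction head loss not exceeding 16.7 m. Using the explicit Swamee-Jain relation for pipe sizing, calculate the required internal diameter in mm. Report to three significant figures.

Swamee-Jain (Type III): D = 0.66·[ε^1.25·(LQ²/(gh_f))^4.75 + ν·Q^9.4·(L/(gh_f))^5.2]^0.04
LQ²/(gh_f) = 0.02850; L/(gh_f) = 11.54
Term 1 = ε^1.25·(…)^4.75 = 2.01×10^-15; Term 2 = ν·Q^9.4·(…)^5.2 = 1.48×10^-13
D = 0.66·(2.01×10^-15 + 1.48×10^-13)^0.04 = 0.2026 m = 203 mm
Check: V = 1.54 m/s, Re = 3.93×10^5, f = 0.01376, h_f = 15.6 m ≈ 16.7 m ✓

D ≈ 203 mm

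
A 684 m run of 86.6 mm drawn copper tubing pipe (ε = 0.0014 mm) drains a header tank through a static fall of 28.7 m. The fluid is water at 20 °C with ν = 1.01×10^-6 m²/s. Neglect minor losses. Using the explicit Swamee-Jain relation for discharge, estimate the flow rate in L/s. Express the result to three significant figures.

Q ≈ 12.4 L/s

Swamee-Jain (Type II): Q = -0.965·√(gD⁵h_f/L)·ln[ε/(3.7D) + √(3.17ν²L/(gD³h_f))]
√(gD⁵h_f/L) = √(9.81·0.0866⁵·28.7/684) = 0.001416
ε/(3.7D) = 4.37×10^-6; √(3.17ν²L/(gD³h_f)) = 1.10×10^-4
Q = -0.965·0.001416·ln(1.144×10^-4) = 0.01240 m³/s
Check: V = 2.11 m/s, Re = 1.81×10^5, f = 0.01599, h_f = 28.5 m ≈ 28.7 m ✓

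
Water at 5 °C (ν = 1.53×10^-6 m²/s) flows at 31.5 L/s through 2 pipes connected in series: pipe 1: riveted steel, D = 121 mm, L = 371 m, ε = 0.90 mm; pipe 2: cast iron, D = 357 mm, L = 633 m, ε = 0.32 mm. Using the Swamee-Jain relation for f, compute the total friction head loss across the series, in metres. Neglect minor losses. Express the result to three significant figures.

H ≈ 41.1 m

Pipe 1: V = 2.739 m/s, Re = 2.17×10^5, ε/D = 0.00744, f = 0.03487, h_1 = f(L/D)V²/2g = 40.89 m
Pipe 2: V = 0.3147 m/s, Re = 7.34×10^4, ε/D = 8.96×10^-4, f = 0.02272, h_2 = f(L/D)V²/2g = 0.2034 m
Series → Q common, losses add: H = Σh = 41.09 m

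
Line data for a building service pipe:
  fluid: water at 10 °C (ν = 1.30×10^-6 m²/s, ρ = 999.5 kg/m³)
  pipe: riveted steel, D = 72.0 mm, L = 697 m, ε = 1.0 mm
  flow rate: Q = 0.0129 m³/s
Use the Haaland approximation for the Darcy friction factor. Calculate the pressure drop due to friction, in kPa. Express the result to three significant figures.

V = 4Q/(πD²) = 4·0.0129/(π·0.0720²) = 3.168 m/s
Re = VD/ν = 3.168·0.0720/1.30×10^-6 = 1.75×10^5 → turbulent
ε/D = 1.0/72.0 = 0.0139
Haaland: f = 0.04284
h_f = f(L/D)V²/(2g) = 0.04284·(697/0.0720)·3.168²/(2·9.81) = 212.2 m
Δp = ρg·h_f = 999.5·9.81·212.2 = 2081 kPa

Δp ≈ 2080 kPa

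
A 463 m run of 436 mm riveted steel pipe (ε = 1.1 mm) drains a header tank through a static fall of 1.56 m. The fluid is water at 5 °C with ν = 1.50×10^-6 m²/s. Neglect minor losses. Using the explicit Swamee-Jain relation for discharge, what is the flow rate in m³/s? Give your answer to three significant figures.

Q ≈ 0.159 m³/s

Swamee-Jain (Type II): Q = -0.965·√(gD⁵h_f/L)·ln[ε/(3.7D) + √(3.17ν²L/(gD³h_f))]
√(gD⁵h_f/L) = √(9.81·0.436⁵·1.56/463) = 0.02282
ε/(3.7D) = 6.82×10^-4; √(3.17ν²L/(gD³h_f)) = 5.10×10^-5
Q = -0.965·0.02282·ln(7.329×10^-4) = 0.1590 m³/s
Check: V = 1.06 m/s, Re = 3.09×10^5, f = 0.02558, h_f = 1.57 m ≈ 1.56 m ✓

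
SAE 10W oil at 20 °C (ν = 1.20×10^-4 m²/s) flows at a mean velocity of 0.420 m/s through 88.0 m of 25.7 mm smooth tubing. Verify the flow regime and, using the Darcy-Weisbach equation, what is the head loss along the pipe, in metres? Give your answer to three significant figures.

h_f ≈ 21.9 m

Re = VD/ν = 0.420·0.02570/1.20×10^-4 = 90.0 → laminar (Re < 2300)
f = 64/Re = 0.7115
h_f = f(L/D)V²/(2g) = 0.7115·(88.0/0.02570)·0.420²/(2·9.81) = 21.90 m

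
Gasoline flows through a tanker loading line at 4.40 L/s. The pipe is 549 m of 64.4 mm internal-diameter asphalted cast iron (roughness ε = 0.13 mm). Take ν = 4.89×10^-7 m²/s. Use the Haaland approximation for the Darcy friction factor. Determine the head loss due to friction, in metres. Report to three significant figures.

V = 4Q/(πD²) = 4·0.00440/(π·0.0644²) = 1.351 m/s
Re = VD/ν = 1.351·0.0644/4.89×10^-7 = 1.78×10^5 → turbulent
ε/D = 0.13/64.4 = 0.00202
Haaland: f = 0.02440
h_f = f(L/D)V²/(2g) = 0.02440·(549/0.0644)·1.351²/(2·9.81) = 19.34 m

h_f ≈ 19.3 m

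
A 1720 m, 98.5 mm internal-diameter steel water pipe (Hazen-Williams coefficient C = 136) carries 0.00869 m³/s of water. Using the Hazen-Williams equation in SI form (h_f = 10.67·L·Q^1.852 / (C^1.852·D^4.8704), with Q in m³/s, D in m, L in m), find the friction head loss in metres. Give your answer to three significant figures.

h_f = 10.67·1720·0.00869^1.852 / (136^1.852·0.0985^4.8704) = 24.99 m

h_f ≈ 25.0 m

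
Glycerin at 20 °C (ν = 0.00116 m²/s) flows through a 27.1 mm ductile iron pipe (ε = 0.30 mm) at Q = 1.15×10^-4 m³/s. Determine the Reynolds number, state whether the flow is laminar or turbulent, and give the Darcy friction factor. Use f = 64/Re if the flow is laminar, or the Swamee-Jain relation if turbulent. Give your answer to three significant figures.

V = 4Q/(πD²) = 0.1994 m/s
Re = VD/ν = 0.1994·0.0271/0.00116 = 4.66
Re < 2300 → laminar → f = 64/Re = 13.74

Re ≈ 4.66; laminar; f = 64/Re ≈ 13.7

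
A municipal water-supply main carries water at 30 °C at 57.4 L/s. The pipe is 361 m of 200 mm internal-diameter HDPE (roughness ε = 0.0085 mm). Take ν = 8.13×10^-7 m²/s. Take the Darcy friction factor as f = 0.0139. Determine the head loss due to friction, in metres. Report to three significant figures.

V = 4Q/(πD²) = 4·0.0574/(π·0.200²) = 1.827 m/s
h_f = f(L/D)V²/(2g) = 0.01390·(361/0.200)·1.827²/(2·9.81) = 4.269 m

h_f ≈ 4.27 m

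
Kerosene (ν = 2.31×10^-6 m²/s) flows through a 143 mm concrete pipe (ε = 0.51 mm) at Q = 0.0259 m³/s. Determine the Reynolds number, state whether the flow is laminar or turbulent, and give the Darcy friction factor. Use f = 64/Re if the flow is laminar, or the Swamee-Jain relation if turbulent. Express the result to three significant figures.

Re ≈ 9.98×10^4; turbulent; f ≈ 0.0289

V = 4Q/(πD²) = 1.613 m/s
Re = VD/ν = 1.613·0.143/2.31×10^-6 = 9.98×10^4
Re > 4000 → turbulent; ε/D = 0.00357
Swamee-Jain: f = 0.02890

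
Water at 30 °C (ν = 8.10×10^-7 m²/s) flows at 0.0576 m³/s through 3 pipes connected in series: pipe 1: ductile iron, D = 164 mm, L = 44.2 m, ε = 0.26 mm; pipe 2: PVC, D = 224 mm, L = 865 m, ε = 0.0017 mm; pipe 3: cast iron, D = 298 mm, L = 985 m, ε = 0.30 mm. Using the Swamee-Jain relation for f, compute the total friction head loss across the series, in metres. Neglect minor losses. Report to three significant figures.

H ≈ 10.5 m

Pipe 1: V = 2.727 m/s, Re = 5.52×10^5, ε/D = 0.00159, f = 0.02254, h_1 = f(L/D)V²/2g = 2.302 m
Pipe 2: V = 1.462 m/s, Re = 4.04×10^5, ε/D = 7.59×10^-6, f = 0.01371, h_2 = f(L/D)V²/2g = 5.765 m
Pipe 3: V = 0.8258 m/s, Re = 3.04×10^5, ε/D = 0.00101, f = 0.02076, h_3 = f(L/D)V²/2g = 2.386 m
Series → Q common, losses add: H = Σh = 10.45 m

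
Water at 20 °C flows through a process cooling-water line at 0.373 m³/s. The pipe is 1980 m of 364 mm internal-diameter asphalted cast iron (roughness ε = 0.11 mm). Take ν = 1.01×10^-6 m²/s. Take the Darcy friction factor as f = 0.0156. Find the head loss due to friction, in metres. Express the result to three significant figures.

h_f ≈ 55.6 m

V = 4Q/(πD²) = 4·0.373/(π·0.364²) = 3.584 m/s
h_f = f(L/D)V²/(2g) = 0.01560·(1980/0.364)·3.584²/(2·9.81) = 55.57 m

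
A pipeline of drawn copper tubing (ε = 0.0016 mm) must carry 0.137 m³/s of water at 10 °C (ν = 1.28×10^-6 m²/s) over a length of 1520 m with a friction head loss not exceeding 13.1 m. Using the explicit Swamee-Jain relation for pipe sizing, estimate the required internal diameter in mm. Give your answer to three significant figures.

Swamee-Jain (Type III): D = 0.66·[ε^1.25·(LQ²/(gh_f))^4.75 + ν·Q^9.4·(L/(gh_f))^5.2]^0.04
LQ²/(gh_f) = 0.2220; L/(gh_f) = 11.83
Term 1 = ε^1.25·(…)^4.75 = 4.47×10^-11; Term 2 = ν·Q^9.4·(…)^5.2 = 3.73×10^-9
D = 0.66·(4.47×10^-11 + 3.73×10^-9)^0.04 = 0.3038 m = 304 mm
Check: V = 1.89 m/s, Re = 4.49×10^5, f = 0.01343, h_f = 12.2 m ≈ 13.1 m ✓

D ≈ 304 mm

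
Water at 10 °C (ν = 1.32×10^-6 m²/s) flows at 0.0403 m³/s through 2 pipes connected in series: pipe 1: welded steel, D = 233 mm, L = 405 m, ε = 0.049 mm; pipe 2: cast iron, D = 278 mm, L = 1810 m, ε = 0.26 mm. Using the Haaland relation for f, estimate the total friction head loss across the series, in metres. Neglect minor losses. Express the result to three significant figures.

H ≈ 4.47 m

Pipe 1: V = 0.9452 m/s, Re = 1.67×10^5, ε/D = 2.10×10^-4, f = 0.01736, h_1 = f(L/D)V²/2g = 1.374 m
Pipe 2: V = 0.6639 m/s, Re = 1.40×10^5, ε/D = 9.35×10^-4, f = 0.02114, h_2 = f(L/D)V²/2g = 3.092 m
Series → Q common, losses add: H = Σh = 4.466 m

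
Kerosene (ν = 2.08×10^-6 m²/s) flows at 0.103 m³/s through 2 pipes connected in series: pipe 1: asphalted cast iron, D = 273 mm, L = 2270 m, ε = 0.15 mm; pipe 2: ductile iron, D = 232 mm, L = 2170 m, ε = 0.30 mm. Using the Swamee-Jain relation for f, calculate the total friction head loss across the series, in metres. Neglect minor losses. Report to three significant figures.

Pipe 1: V = 1.760 m/s, Re = 2.31×10^5, ε/D = 5.49×10^-4, f = 0.01896, h_1 = f(L/D)V²/2g = 24.88 m
Pipe 2: V = 2.437 m/s, Re = 2.72×10^5, ε/D = 0.00129, f = 0.02197, h_2 = f(L/D)V²/2g = 62.18 m
Series → Q common, losses add: H = Σh = 87.06 m

H ≈ 87.1 m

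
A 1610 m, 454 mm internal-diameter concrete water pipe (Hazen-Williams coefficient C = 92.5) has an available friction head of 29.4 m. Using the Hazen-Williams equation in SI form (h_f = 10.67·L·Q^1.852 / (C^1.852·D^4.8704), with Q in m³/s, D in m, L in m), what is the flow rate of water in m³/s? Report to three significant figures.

Q ≈ 0.372 m³/s

Rearranging: Q = [h_f·C^1.852·D^4.8704 / (10.67·L)]^(1/1.852)
Q = [29.4·92.5^1.852·0.454^4.8704 / (10.67·1610)]^0.540 = 0.3719 m³/s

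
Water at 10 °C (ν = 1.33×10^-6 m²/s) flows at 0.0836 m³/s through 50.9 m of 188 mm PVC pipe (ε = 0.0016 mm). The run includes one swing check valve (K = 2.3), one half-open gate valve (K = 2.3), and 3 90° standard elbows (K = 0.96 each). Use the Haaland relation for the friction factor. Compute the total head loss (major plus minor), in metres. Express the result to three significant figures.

H_L ≈ 5.15 m

V = 4Q/(πD²) = 3.012 m/s; V²/2g = 0.4623 m
Re = 4.26×10^5, ε/D = 8.51×10^-6 → f = 0.01353 (Haaland)
Major: h_f = f(L/D)·V²/2g = 0.01353·270.7·0.4623 = 1.694 m
Minor: ΣK = 7.48; h_m = ΣK·V²/2g = 3.458 m
Total H_L = 1.694 + 3.458 = 5.152 m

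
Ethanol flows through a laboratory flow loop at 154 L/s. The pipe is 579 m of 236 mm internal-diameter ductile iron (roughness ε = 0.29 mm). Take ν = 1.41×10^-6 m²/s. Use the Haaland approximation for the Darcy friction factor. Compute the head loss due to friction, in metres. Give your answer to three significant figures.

h_f ≈ 32.7 m

V = 4Q/(πD²) = 4·0.154/(π·0.236²) = 3.521 m/s
Re = VD/ν = 3.521·0.236/1.41×10^-6 = 5.89×10^5 → turbulent
ε/D = 0.29/236 = 0.00123
Haaland: f = 0.02109
h_f = f(L/D)V²/(2g) = 0.02109·(579/0.236)·3.521²/(2·9.81) = 32.68 m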